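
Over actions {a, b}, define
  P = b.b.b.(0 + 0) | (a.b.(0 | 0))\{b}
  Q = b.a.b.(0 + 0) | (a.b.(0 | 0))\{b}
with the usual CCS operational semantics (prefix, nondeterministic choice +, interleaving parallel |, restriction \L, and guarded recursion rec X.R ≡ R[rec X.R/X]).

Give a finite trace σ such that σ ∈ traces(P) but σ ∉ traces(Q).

LTS(P): 8 reachable states
  u0 = b.b.b.(0 + 0) | (a.b.(0 | 0))\{b} :: --a--▸ u1, --b--▸ u2
  u1 = b.b.b.(0 + 0) | (b.(0 | 0))\{b} :: --b--▸ u3
  u2 = b.b.(0 + 0) | (a.b.(0 | 0))\{b} :: --a--▸ u3, --b--▸ u4
  u3 = b.b.(0 + 0) | (b.(0 | 0))\{b} :: --b--▸ u5
  u4 = b.(0 + 0) | (a.b.(0 | 0))\{b} :: --a--▸ u5, --b--▸ u6
  u5 = b.(0 + 0) | (b.(0 | 0))\{b} :: --b--▸ u7
  u6 = (0 + 0) | (a.b.(0 | 0))\{b} :: --a--▸ u7
  u7 = (0 + 0) | (b.(0 | 0))\{b} :: (no moves)
LTS(Q): 8 reachable states
  v0 = b.a.b.(0 + 0) | (a.b.(0 | 0))\{b} :: --a--▸ v1, --b--▸ v2
  v1 = b.a.b.(0 + 0) | (b.(0 | 0))\{b} :: --b--▸ v3
  v2 = a.b.(0 + 0) | (a.b.(0 | 0))\{b} :: --a--▸ v3, --a--▸ v4
  v3 = a.b.(0 + 0) | (b.(0 | 0))\{b} :: --a--▸ v5
  v4 = b.(0 + 0) | (a.b.(0 | 0))\{b} :: --a--▸ v5, --b--▸ v6
  v5 = b.(0 + 0) | (b.(0 | 0))\{b} :: --b--▸ v7
  v6 = (0 + 0) | (a.b.(0 | 0))\{b} :: --a--▸ v7
  v7 = (0 + 0) | (b.(0 | 0))\{b} :: (no moves)
Run σ = ⟨bb⟩ on P: start {u0}
  after b @ step 1: {u2}
  after b @ step 2: {u4}
  ✓ P
Run σ = ⟨bb⟩ on Q: start {v0}
  after b @ step 1: {v2}
  after b @ step 2: ∅  — Q cannot continue

bb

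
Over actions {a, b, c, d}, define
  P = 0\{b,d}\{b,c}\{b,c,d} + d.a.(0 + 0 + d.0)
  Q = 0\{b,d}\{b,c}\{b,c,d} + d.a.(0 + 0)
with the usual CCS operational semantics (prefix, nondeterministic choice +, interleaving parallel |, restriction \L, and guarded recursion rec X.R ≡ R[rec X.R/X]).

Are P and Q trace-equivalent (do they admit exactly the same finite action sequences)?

traces(P) ≠ traces(Q) — witness ⟨dad⟩

P's transition system — 4 states:
  s0 = 0\{b,d}\{b,c}\{b,c,d} + d.a.(0 + 0 + d.0) has moves —d→ s1
  s1 = a.(0 + 0 + d.0) has moves —a→ s2
  s2 = 0 + 0 + d.0 has moves —d→ s3
  s3 = 0 has moves stopped
Q's transition system — 3 states:
  t0 = 0\{b,d}\{b,c}\{b,c,d} + d.a.(0 + 0) has moves —d→ t1
  t1 = a.(0 + 0) has moves —a→ t2
  t2 = 0 + 0 has moves stopped
Executing dad from P (initial set {s0}):
  [1] d ⇒ {s1}
  [2] a ⇒ {s2}
  [3] d ⇒ {s3}
  — P admits the full trace.
Executing dad from Q (initial set {t0}):
  [1] d ⇒ {t1}
  [2] a ⇒ {t2}
  [3] d ⇒ no successor for Q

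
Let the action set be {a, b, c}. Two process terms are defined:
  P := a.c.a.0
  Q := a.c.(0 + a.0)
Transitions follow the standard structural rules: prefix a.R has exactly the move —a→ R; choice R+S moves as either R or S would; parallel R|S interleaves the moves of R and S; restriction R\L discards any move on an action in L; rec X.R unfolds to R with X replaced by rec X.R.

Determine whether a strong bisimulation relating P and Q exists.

Reachable graph of P (4 states):
  u0 = a.c.a.0 has moves --a--▸ u1
  u1 = c.a.0 has moves --c--▸ u2
  u2 = a.0 has moves --a--▸ u3
  u3 = 0 has moves (no moves)
Reachable graph of Q (4 states):
  v0 = a.c.(0 + a.0) has moves --a--▸ v1
  v1 = c.(0 + a.0) has moves --c--▸ v2
  v2 = 0 + a.0 has moves --a--▸ v3
  v3 = 0 has moves (no moves)
Coarsest stable partition (strong bisimilarity classes):
  B0 = {u0, v0}
  B1 = {u1, v1}
  B2 = {u2, v2}
  B3 = {u3, v3}
u0 ∈ B0, v0 ∈ B0 → same block

bisimilar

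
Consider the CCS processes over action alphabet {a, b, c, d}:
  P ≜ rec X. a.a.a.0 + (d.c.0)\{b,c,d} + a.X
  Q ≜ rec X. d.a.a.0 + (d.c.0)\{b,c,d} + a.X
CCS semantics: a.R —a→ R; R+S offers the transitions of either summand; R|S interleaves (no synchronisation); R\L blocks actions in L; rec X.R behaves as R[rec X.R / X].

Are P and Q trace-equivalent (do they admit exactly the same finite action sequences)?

Reachable graph of P (4 states):
  m0 = rec X. a.a.a.0 + (d.c.0)\{b,c,d} + a.X has moves =a=> m0, =a=> m1
  m1 = a.a.0 has moves =a=> m2
  m2 = a.0 has moves =a=> m3
  m3 = 0 has moves ·
Reachable graph of Q (4 states):
  n0 = rec X. d.a.a.0 + (d.c.0)\{b,c,d} + a.X has moves =a=> n0, =d=> n1
  n1 = a.a.0 has moves =a=> n2
  n2 = a.0 has moves =a=> n3
  n3 = 0 has moves ·
Trace ⟨d⟩ through Q, begin at {n0}:
  after d @ step 1: {n1}
  ✓ Q
Trace ⟨d⟩ through P, begin at {m0}:
  after d @ step 1: no successor for P

NO — witness ⟨d⟩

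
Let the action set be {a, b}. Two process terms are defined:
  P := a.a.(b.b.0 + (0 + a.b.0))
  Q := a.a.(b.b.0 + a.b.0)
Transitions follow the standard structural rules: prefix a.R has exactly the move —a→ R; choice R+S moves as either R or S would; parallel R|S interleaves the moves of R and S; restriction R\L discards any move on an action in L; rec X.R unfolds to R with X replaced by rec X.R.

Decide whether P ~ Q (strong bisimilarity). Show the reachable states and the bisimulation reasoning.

YES

Reachable graph of P (5 states):
  u0 = a.a.(b.b.0 + (0 + a.b.0)) ⊢ --a--▸ u1
  u1 = a.(b.b.0 + (0 + a.b.0)) ⊢ --a--▸ u2
  u2 = b.b.0 + (0 + a.b.0) ⊢ --a--▸ u3, --b--▸ u3
  u3 = b.0 ⊢ --b--▸ u4
  u4 = 0 ⊢ (no moves)
Reachable graph of Q (5 states):
  v0 = a.a.(b.b.0 + a.b.0) ⊢ --a--▸ v1
  v1 = a.(b.b.0 + a.b.0) ⊢ --a--▸ v2
  v2 = b.b.0 + a.b.0 ⊢ --a--▸ v3, --b--▸ v3
  v3 = b.0 ⊢ --b--▸ v4
  v4 = 0 ⊢ (no moves)
Coarsest stable partition (strong bisimilarity classes):
  B0 = {u0, v0}
  B1 = {u1, v1}
  B2 = {u2, v2}
  B3 = {u3, v3}
  B4 = {u4, v4}
u0 ∈ B0, v0 ∈ B0 → same block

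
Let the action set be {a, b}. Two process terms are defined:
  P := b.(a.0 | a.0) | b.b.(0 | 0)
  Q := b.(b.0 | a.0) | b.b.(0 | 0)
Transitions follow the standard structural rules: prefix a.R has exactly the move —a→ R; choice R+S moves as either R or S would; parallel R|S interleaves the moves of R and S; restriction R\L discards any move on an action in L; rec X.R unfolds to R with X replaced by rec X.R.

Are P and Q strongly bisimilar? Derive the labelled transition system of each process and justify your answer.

P ≁ Q

LTS(P): 15 reachable states
  s0 = b.(a.0 | a.0) | b.b.(0 | 0) | =b=> s1, =b=> s2
  s1 = a.0 | a.0 | b.b.(0 | 0) | =a=> s3, =a=> s4, =b=> s5
  s2 = b.(a.0 | a.0) | b.(0 | 0) | =b=> s5, =b=> s6
  s3 = 0 | a.0 | b.b.(0 | 0) | =a=> s7, =b=> s8
  s4 = a.0 | 0 | b.b.(0 | 0) | =a=> s7, =b=> s9
  s5 = a.0 | a.0 | b.(0 | 0) | =a=> s8, =a=> s9, =b=> s10
  s6 = b.(a.0 | a.0) | (0 | 0) | =b=> s10
  s7 = 0 | 0 | b.b.(0 | 0) | =b=> s11
  s8 = 0 | a.0 | b.(0 | 0) | =a=> s11, =b=> s12
  s9 = a.0 | 0 | b.(0 | 0) | =a=> s11, =b=> s13
  s10 = a.0 | a.0 | (0 | 0) | =a=> s12, =a=> s13
  s11 = 0 | 0 | b.(0 | 0) | =b=> s14
  s12 = 0 | a.0 | (0 | 0) | =a=> s14
  s13 = a.0 | 0 | (0 | 0) | =a=> s14
  s14 = 0 | 0 | (0 | 0) | stopped
LTS(Q): 15 reachable states
  t0 = b.(b.0 | a.0) | b.b.(0 | 0) | =b=> t1, =b=> t2
  t1 = b.(b.0 | a.0) | b.(0 | 0) | =b=> t3, =b=> t4
  t2 = b.0 | a.0 | b.b.(0 | 0) | =a=> t5, =b=> t4, =b=> t6
  t3 = b.(b.0 | a.0) | (0 | 0) | =b=> t7
  t4 = b.0 | a.0 | b.(0 | 0) | =a=> t8, =b=> t7, =b=> t9
  t5 = b.0 | 0 | b.b.(0 | 0) | =b=> t10, =b=> t8
  t6 = 0 | a.0 | b.b.(0 | 0) | =a=> t10, =b=> t9
  t7 = b.0 | a.0 | (0 | 0) | =a=> t11, =b=> t12
  t8 = b.0 | 0 | b.(0 | 0) | =b=> t11, =b=> t13
  t9 = 0 | a.0 | b.(0 | 0) | =a=> t13, =b=> t12
  t10 = 0 | 0 | b.b.(0 | 0) | =b=> t13
  t11 = b.0 | 0 | (0 | 0) | =b=> t14
  t12 = 0 | a.0 | (0 | 0) | =a=> t14
  t13 = 0 | 0 | b.(0 | 0) | =b=> t14
  t14 = 0 | 0 | (0 | 0) | stopped
Coarsest stable partition (strong bisimilarity classes):
  B0 = {s0}
  B1 = {s1}
  B2 = {s5}
  B3 = {s10}
  B4 = {s12, s13, t12}
  B5 = {s14, t14}
  B6 = {s8, s9, t7, t9}
  B7 = {s11, t11, t13}
  B8 = {s3, s4, t4, t6}
  B9 = {s7, t10, t8}
  B10 = {s2}
  B11 = {s6}
  B12 = {t0}
  B13 = {t1}
  B14 = {t3}
  B15 = {t2}
  B16 = {t5}
s0 ∈ B0, t0 ∈ B12 → different blocks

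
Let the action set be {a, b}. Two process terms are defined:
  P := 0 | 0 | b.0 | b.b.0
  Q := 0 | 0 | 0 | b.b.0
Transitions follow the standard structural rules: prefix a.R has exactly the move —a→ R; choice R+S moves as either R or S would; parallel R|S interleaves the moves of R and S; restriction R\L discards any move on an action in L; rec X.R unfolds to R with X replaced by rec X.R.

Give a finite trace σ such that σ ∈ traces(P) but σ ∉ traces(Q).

P's transition system — 6 states:
  p0 = 0 | 0 | b.0 | b.b.0 | =b=> p1, =b=> p2
  p1 = 0 | 0 | 0 | b.b.0 | =b=> p3
  p2 = 0 | 0 | b.0 | b.0 | =b=> p3, =b=> p4
  p3 = 0 | 0 | 0 | b.0 | =b=> p5
  p4 = 0 | 0 | b.0 | 0 | =b=> p5
  p5 = 0 | 0 | 0 | 0 | ∅
Q's transition system — 3 states:
  q0 = 0 | 0 | 0 | b.b.0 | =b=> q1
  q1 = 0 | 0 | 0 | b.0 | =b=> q2
  q2 = 0 | 0 | 0 | 0 | ∅
Run σ = ⟨bbb⟩ on P: start {p0}
  after b @ step 1: {p1, p2}
  after b @ step 2: {p3, p4}
  after b @ step 3: {p5}
  — P admits the full trace.
Run σ = ⟨bbb⟩ on Q: start {q0}
  after b @ step 1: {q1}
  after b @ step 2: {q2}
  after b @ step 3: no successor for Q

bbb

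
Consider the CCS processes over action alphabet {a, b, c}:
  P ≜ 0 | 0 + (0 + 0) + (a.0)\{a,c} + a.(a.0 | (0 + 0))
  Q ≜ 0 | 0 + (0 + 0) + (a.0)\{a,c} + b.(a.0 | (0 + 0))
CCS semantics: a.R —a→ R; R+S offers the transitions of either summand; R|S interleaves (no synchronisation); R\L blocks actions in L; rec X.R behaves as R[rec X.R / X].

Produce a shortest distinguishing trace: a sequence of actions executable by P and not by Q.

P's transition system — 3 states:
  m0 = 0 | 0 + (0 + 0) + (a.0)\{a,c} + a.(a.0 | (0 + 0)) → --a--▸ m1
  m1 = a.0 | (0 + 0) → --a--▸ m2
  m2 = 0 | (0 + 0) → deadlocked
Q's transition system — 3 states:
  n0 = 0 | 0 + (0 + 0) + (a.0)\{a,c} + b.(a.0 | (0 + 0)) → --b--▸ n1
  n1 = a.0 | (0 + 0) → --a--▸ n2
  n2 = 0 | (0 + 0) → deadlocked
Run σ = ⟨a⟩ on P: start {m0}
  after a @ step 1: {m1}
  ✓ P
Run σ = ⟨a⟩ on Q: start {n0}
  after a @ step 1: ∅ (Q stuck)

a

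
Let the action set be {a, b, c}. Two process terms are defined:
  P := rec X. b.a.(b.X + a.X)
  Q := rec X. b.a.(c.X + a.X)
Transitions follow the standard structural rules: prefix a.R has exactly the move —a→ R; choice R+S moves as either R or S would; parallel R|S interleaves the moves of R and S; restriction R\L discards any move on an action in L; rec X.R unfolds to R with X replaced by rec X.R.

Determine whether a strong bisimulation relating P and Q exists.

not bisimilar

Reachable graph of P (3 states):
  u0 = rec X. b.a.(b.X + a.X) | =b=> u1
  u1 = a.(b.(rec X. b.a.(b.X + a.X)) + a.(rec X. b.a.(b.X + a.X))) | =a=> u2
  u2 = b.(rec X. b.a.(b.X + a.X)) + a.(rec X. b.a.(b.X + a.X)) | =a=> u0, =b=> u0
Reachable graph of Q (3 states):
  v0 = rec X. b.a.(c.X + a.X) | =b=> v1
  v1 = a.(c.(rec X. b.a.(c.X + a.X)) + a.(rec X. b.a.(c.X + a.X))) | =a=> v2
  v2 = c.(rec X. b.a.(c.X + a.X)) + a.(rec X. b.a.(c.X + a.X)) | =a=> v0, =c=> v0
Partition-refinement fixed point:
  B0 = {u0}
  B1 = {u1}
  B2 = {u2}
  B3 = {v0}
  B4 = {v1}
  B5 = {v2}
u0 ∈ B0, v0 ∈ B3 → different blocks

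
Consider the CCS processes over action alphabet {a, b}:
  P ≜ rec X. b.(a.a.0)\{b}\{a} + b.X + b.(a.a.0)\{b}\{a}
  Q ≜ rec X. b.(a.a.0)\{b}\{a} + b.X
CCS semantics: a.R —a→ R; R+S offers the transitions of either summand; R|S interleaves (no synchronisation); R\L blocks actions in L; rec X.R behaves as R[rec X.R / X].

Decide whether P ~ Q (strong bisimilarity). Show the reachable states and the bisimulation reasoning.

LTS(P): 2 reachable states
  m0 = rec X. b.(a.a.0)\{b}\{a} + b.X + b.(a.a.0)\{b}\{a} ⊢ -b-> m0, -b-> m1
  m1 = (a.a.0)\{b}\{a} ⊢ deadlocked
LTS(Q): 2 reachable states
  n0 = rec X. b.(a.a.0)\{b}\{a} + b.X ⊢ -b-> n0, -b-> n1
  n1 = (a.a.0)\{b}\{a} ⊢ deadlocked
Bisimilarity quotient blocks:
  B0 = {m0, n0}
  B1 = {m1, n1}
m0 ∈ B0, n0 ∈ B0 → same block

P ~ Q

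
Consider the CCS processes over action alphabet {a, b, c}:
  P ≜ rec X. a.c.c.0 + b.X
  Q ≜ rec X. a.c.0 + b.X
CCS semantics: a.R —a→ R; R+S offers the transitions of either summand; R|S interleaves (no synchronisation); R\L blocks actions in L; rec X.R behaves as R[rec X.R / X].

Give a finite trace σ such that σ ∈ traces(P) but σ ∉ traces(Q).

acc

P's transition system — 4 states:
  p0 = rec X. a.c.c.0 + b.X has moves --a--▸ p1, --b--▸ p0
  p1 = c.c.0 has moves --c--▸ p2
  p2 = c.0 has moves --c--▸ p3
  p3 = 0 has moves stopped
Q's transition system — 3 states:
  q0 = rec X. a.c.0 + b.X has moves --a--▸ q1, --b--▸ q0
  q1 = c.0 has moves --c--▸ q2
  q2 = 0 has moves stopped
Executing acc from P (initial set {p0}):
  [1] a ⇒ {p1}
  [2] c ⇒ {p2}
  [3] c ⇒ {p3}
  — P admits the full trace.
Executing acc from Q (initial set {q0}):
  [1] a ⇒ {q1}
  [2] c ⇒ {q2}
  [3] c ⇒ ∅ (Q stuck)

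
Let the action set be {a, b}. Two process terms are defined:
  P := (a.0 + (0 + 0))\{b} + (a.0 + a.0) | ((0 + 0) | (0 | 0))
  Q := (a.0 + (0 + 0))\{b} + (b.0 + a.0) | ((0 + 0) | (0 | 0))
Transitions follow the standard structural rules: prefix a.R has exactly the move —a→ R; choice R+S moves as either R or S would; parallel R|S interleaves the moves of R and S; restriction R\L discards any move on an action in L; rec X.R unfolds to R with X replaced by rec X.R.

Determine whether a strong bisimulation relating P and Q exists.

NO

LTS(P): 3 reachable states
  u0 = (a.0 + (0 + 0))\{b} + (a.0 + a.0) | ((0 + 0) | (0 | 0)) → ··a··> u1, ··a··> u2
  u1 = 0 | ((0 + 0) | (0 | 0)) → ·
  u2 = 0\{b} → ·
LTS(Q): 3 reachable states
  v0 = (a.0 + (0 + 0))\{b} + (b.0 + a.0) | ((0 + 0) | (0 | 0)) → ··a··> v1, ··a··> v2, ··b··> v1
  v1 = 0 | ((0 + 0) | (0 | 0)) → ·
  v2 = 0\{b} → ·
Bisimilarity quotient blocks:
  B0 = {u0}
  B1 = {u1, u2, v1, v2}
  B2 = {v0}
u0 ∈ B0, v0 ∈ B2 → different blocks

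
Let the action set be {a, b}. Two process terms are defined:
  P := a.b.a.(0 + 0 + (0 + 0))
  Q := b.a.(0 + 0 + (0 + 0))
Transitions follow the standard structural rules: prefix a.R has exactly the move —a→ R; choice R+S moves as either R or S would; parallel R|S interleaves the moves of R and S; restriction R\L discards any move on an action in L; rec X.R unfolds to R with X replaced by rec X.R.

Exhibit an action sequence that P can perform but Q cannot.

a

LTS(P): 4 reachable states
  s0 = a.b.a.(0 + 0 + (0 + 0)) ⊢ --a--▸ s1
  s1 = b.a.(0 + 0 + (0 + 0)) ⊢ --b--▸ s2
  s2 = a.(0 + 0 + (0 + 0)) ⊢ --a--▸ s3
  s3 = 0 + 0 + (0 + 0) ⊢ ∅
LTS(Q): 3 reachable states
  t0 = b.a.(0 + 0 + (0 + 0)) ⊢ --b--▸ t1
  t1 = a.(0 + 0 + (0 + 0)) ⊢ --a--▸ t2
  t2 = 0 + 0 + (0 + 0) ⊢ ∅
Trace ⟨a⟩ through P, begin at {s0}:
  step 1 (a): {s1}
  P completes σ.
Trace ⟨a⟩ through Q, begin at {t0}:
  step 1 (a): ∅  — Q cannot continue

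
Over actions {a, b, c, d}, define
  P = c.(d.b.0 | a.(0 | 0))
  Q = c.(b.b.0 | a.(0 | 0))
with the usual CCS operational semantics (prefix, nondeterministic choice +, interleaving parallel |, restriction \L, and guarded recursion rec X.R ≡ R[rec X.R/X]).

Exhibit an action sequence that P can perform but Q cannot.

cd

LTS(P): 7 reachable states
  p0 = c.(d.b.0 | a.(0 | 0)) → —c→ p1
  p1 = d.b.0 | a.(0 | 0) → —a→ p2, —d→ p3
  p2 = d.b.0 | (0 | 0) → —d→ p4
  p3 = b.0 | a.(0 | 0) → —a→ p4, —b→ p5
  p4 = b.0 | (0 | 0) → —b→ p6
  p5 = 0 | a.(0 | 0) → —a→ p6
  p6 = 0 | (0 | 0) → (no moves)
LTS(Q): 7 reachable states
  q0 = c.(b.b.0 | a.(0 | 0)) → —c→ q1
  q1 = b.b.0 | a.(0 | 0) → —a→ q2, —b→ q3
  q2 = b.b.0 | (0 | 0) → —b→ q4
  q3 = b.0 | a.(0 | 0) → —a→ q4, —b→ q5
  q4 = b.0 | (0 | 0) → —b→ q6
  q5 = 0 | a.(0 | 0) → —a→ q6
  q6 = 0 | (0 | 0) → (no moves)
Trace ⟨cd⟩ through P, begin at {p0}:
  step 1 (c): {p1}
  step 2 (d): {p3}
  P completes σ.
Trace ⟨cd⟩ through Q, begin at {q0}:
  step 1 (c): {q1}
  step 2 (d): ∅ (Q stuck)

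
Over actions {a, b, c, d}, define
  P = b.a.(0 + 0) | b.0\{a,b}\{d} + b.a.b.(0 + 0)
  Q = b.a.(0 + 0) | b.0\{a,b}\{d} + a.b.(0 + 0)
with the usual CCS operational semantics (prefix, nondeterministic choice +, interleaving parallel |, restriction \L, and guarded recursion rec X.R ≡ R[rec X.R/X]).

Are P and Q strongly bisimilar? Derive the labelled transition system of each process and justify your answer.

not bisimilar

Reachable graph of P (9 states):
  u0 = b.a.(0 + 0) | b.0\{a,b}\{d} + b.a.b.(0 + 0) | —b→ u1, —b→ u2, —b→ u3
  u1 = a.(0 + 0) | b.0\{a,b}\{d} | —a→ u4, —b→ u5
  u2 = a.b.(0 + 0) | —a→ u6
  u3 = b.a.(0 + 0) | 0\{a,b}\{d} | —b→ u5
  u4 = (0 + 0) | b.0\{a,b}\{d} | —b→ u7
  u5 = a.(0 + 0) | 0\{a,b}\{d} | —a→ u7
  u6 = b.(0 + 0) | —b→ u8
  u7 = (0 + 0) | 0\{a,b}\{d} | ·
  u8 = 0 + 0 | ·
Reachable graph of Q (8 states):
  v0 = b.a.(0 + 0) | b.0\{a,b}\{d} + a.b.(0 + 0) | —a→ v1, —b→ v2, —b→ v3
  v1 = b.(0 + 0) | —b→ v4
  v2 = a.(0 + 0) | b.0\{a,b}\{d} | —a→ v5, —b→ v6
  v3 = b.a.(0 + 0) | 0\{a,b}\{d} | —b→ v6
  v4 = 0 + 0 | ·
  v5 = (0 + 0) | b.0\{a,b}\{d} | —b→ v7
  v6 = a.(0 + 0) | 0\{a,b}\{d} | —a→ v7
  v7 = (0 + 0) | 0\{a,b}\{d} | ·
Bisimilarity quotient blocks:
  B0 = {u0}
  B1 = {u2}
  B2 = {u4, u6, v1, v5}
  B3 = {u7, u8, v4, v7}
  B4 = {u1, v2}
  B5 = {u5, v6}
  B6 = {u3, v3}
  B7 = {v0}
u0 ∈ B0, v0 ∈ B7 → different blocks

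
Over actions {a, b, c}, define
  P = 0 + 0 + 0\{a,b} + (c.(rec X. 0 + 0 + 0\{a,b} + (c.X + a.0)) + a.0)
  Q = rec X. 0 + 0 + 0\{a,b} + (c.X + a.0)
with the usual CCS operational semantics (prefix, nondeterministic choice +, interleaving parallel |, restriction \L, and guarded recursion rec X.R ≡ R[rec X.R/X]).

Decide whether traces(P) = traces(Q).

YES

P's transition system — 3 states:
  p0 = 0 + 0 + 0\{a,b} + (c.(rec X. 0 + 0 + 0\{a,b} + (c.X + a.0)) + a.0) → -a-> p1, -c-> p2
  p1 = 0 → deadlocked
  p2 = rec X. 0 + 0 + 0\{a,b} + (c.X + a.0) → -a-> p1, -c-> p2
Q's transition system — 2 states:
  q0 = rec X. 0 + 0 + 0\{a,b} + (c.X + a.0) → -a-> q1, -c-> q0
  q1 = 0 → deadlocked
Bisimilarity quotient blocks:
  B0 = {p0, p2, q0}
  B1 = {p1, q1}
p0 ∈ B0, q0 ∈ B0 → same block
Bisimilar ⇒ trace-equivalent.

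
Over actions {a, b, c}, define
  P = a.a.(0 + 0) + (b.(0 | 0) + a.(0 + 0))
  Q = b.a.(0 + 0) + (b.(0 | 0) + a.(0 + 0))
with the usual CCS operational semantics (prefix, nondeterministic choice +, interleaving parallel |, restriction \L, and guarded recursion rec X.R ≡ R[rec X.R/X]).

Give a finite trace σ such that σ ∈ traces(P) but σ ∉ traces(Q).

P's transition system — 4 states:
  s0 = a.a.(0 + 0) + (b.(0 | 0) + a.(0 + 0)) → --a--▸ s1, --a--▸ s2, --b--▸ s3
  s1 = 0 + 0 → stopped
  s2 = a.(0 + 0) → --a--▸ s1
  s3 = 0 | 0 → stopped
Q's transition system — 4 states:
  t0 = b.a.(0 + 0) + (b.(0 | 0) + a.(0 + 0)) → --a--▸ t1, --b--▸ t2, --b--▸ t3
  t1 = 0 + 0 → stopped
  t2 = 0 | 0 → stopped
  t3 = a.(0 + 0) → --a--▸ t1
Executing aa from P (initial set {s0}):
  [1] a ⇒ {s1, s2}
  [2] a ⇒ {s1}
  — P admits the full trace.
Executing aa from Q (initial set {t0}):
  [1] a ⇒ {t1}
  [2] a ⇒ ∅ (Q stuck)

aa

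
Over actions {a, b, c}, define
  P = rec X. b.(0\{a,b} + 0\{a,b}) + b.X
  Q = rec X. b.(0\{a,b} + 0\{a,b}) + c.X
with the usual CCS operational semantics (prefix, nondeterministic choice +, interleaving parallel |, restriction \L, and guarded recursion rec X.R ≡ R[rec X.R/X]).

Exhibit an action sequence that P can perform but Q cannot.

LTS(P): 2 reachable states
  m0 = rec X. b.(0\{a,b} + 0\{a,b}) + b.X → --b--▸ m0, --b--▸ m1
  m1 = 0\{a,b} + 0\{a,b} → stopped
LTS(Q): 2 reachable states
  n0 = rec X. b.(0\{a,b} + 0\{a,b}) + c.X → --b--▸ n1, --c--▸ n0
  n1 = 0\{a,b} + 0\{a,b} → stopped
Executing bb from P (initial set {m0}):
  [1] b ⇒ {m0, m1}
  [2] b ⇒ {m0, m1}
  — P admits the full trace.
Executing bb from Q (initial set {n0}):
  [1] b ⇒ {n1}
  [2] b ⇒ ∅  — Q cannot continue

bb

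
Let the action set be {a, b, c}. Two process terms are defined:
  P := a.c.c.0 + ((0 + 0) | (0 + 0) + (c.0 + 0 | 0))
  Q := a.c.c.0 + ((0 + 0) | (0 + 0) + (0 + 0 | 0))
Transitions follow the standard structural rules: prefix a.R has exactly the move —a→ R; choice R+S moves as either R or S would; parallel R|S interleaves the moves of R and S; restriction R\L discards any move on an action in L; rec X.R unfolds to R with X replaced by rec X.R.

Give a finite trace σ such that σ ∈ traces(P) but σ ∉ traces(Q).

Reachable graph of P (4 states):
  u0 = a.c.c.0 + ((0 + 0) | (0 + 0) + (c.0 + 0 | 0)) | —a→ u1, —c→ u2
  u1 = c.c.0 | —c→ u3
  u2 = 0 | deadlocked
  u3 = c.0 | —c→ u2
Reachable graph of Q (4 states):
  v0 = a.c.c.0 + ((0 + 0) | (0 + 0) + (0 + 0 | 0)) | —a→ v1
  v1 = c.c.0 | —c→ v2
  v2 = c.0 | —c→ v3
  v3 = 0 | deadlocked
Run σ = ⟨c⟩ on P: start {u0}
  [1] c ⇒ {u2}
  ✓ P
Run σ = ⟨c⟩ on Q: start {v0}
  [1] c ⇒ ∅  — Q cannot continue

c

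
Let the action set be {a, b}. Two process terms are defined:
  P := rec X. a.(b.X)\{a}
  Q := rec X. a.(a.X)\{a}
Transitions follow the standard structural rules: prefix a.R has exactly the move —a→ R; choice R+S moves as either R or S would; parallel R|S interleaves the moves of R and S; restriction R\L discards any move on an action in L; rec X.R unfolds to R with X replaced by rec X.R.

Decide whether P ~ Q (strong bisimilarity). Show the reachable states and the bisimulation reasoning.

not bisimilar

P's transition system — 3 states:
  s0 = rec X. a.(b.X)\{a} has moves ··a··> s1
  s1 = (b.(rec X. a.(b.X)\{a}))\{a} has moves ··b··> s2
  s2 = (rec X. a.(b.X)\{a})\{a} has moves (no moves)
Q's transition system — 2 states:
  t0 = rec X. a.(a.X)\{a} has moves ··a··> t1
  t1 = (a.(rec X. a.(a.X)\{a}))\{a} has moves (no moves)
Partition-refinement fixed point:
  B0 = {s0}
  B1 = {s1}
  B2 = {s2, t1}
  B3 = {t0}
s0 ∈ B0, t0 ∈ B3 → different blocks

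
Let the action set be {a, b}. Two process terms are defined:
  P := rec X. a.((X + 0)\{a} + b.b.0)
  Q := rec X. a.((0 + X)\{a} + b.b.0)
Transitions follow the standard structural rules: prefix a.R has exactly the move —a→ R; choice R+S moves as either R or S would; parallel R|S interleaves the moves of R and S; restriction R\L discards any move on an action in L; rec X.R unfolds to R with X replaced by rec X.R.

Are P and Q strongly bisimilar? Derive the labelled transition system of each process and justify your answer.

Reachable graph of P (4 states):
  u0 = rec X. a.((X + 0)\{a} + b.b.0) | -a-> u1
  u1 = ((rec X. a.((X + 0)\{a} + b.b.0)) + 0)\{a} + b.b.0 | -b-> u2
  u2 = b.0 | -b-> u3
  u3 = 0 | (no moves)
Reachable graph of Q (4 states):
  v0 = rec X. a.((0 + X)\{a} + b.b.0) | -a-> v1
  v1 = (0 + (rec X. a.((0 + X)\{a} + b.b.0)))\{a} + b.b.0 | -b-> v2
  v2 = b.0 | -b-> v3
  v3 = 0 | (no moves)
Coarsest stable partition (strong bisimilarity classes):
  B0 = {u0, v0}
  B1 = {u1, v1}
  B2 = {u2, v2}
  B3 = {u3, v3}
u0 ∈ B0, v0 ∈ B0 → same block

YES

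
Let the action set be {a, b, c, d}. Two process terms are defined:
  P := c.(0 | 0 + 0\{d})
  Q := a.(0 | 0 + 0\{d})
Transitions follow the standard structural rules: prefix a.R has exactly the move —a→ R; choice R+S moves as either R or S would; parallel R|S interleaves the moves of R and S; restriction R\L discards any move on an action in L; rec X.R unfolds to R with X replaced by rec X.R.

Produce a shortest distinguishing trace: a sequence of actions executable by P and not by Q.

c

LTS(P): 2 reachable states
  u0 = c.(0 | 0 + 0\{d}) has moves =c=> u1
  u1 = 0 | 0 + 0\{d} has moves (no moves)
LTS(Q): 2 reachable states
  v0 = a.(0 | 0 + 0\{d}) has moves =a=> v1
  v1 = 0 | 0 + 0\{d} has moves (no moves)
Trace ⟨c⟩ through P, begin at {u0}:
  after c @ step 1: {u1}
  P completes σ.
Trace ⟨c⟩ through Q, begin at {v0}:
  after c @ step 1: ∅  — Q cannot continue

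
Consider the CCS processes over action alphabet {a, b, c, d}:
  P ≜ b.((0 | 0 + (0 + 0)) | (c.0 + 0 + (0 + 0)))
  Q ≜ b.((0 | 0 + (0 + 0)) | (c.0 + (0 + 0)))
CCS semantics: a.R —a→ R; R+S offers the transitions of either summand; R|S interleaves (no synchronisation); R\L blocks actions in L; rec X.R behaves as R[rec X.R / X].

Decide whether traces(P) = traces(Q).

LTS(P): 3 reachable states
  s0 = b.((0 | 0 + (0 + 0)) | (c.0 + 0 + (0 + 0))) → ··b··> s1
  s1 = (0 | 0 + (0 + 0)) | (c.0 + 0 + (0 + 0)) → ··c··> s2
  s2 = (0 | 0 + (0 + 0)) | 0 → deadlocked
LTS(Q): 3 reachable states
  t0 = b.((0 | 0 + (0 + 0)) | (c.0 + (0 + 0))) → ··b··> t1
  t1 = (0 | 0 + (0 + 0)) | (c.0 + (0 + 0)) → ··c··> t2
  t2 = (0 | 0 + (0 + 0)) | 0 → deadlocked
Partition-refinement fixed point:
  B0 = {s0, t0}
  B1 = {s1, t1}
  B2 = {s2, t2}
s0 ∈ B0, t0 ∈ B0 → same block
Bisimilar ⇒ trace-equivalent.

YES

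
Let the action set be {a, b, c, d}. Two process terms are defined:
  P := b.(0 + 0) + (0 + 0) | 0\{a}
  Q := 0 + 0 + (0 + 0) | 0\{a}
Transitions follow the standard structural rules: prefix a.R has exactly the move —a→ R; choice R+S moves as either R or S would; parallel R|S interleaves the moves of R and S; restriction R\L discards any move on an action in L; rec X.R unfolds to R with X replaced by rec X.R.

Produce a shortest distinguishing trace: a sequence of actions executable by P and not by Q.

P's transition system — 2 states:
  u0 = b.(0 + 0) + (0 + 0) | 0\{a} | =b=> u1
  u1 = 0 + 0 | stopped
Q's transition system — 1 states:
  v0 = 0 + 0 + (0 + 0) | 0\{a} | stopped
Run σ = ⟨b⟩ on P: start {u0}
  step 1 (b): {u1}
  — P admits the full trace.
Run σ = ⟨b⟩ on Q: start {v0}
  step 1 (b): ∅ (Q stuck)

b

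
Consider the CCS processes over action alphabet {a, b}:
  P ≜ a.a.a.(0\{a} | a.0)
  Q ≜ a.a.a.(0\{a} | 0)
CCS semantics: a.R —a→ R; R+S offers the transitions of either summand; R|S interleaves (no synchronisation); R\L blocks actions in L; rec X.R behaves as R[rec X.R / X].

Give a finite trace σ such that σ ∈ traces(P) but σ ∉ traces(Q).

LTS(P): 5 reachable states
  m0 = a.a.a.(0\{a} | a.0) ⊢ -a-> m1
  m1 = a.a.(0\{a} | a.0) ⊢ -a-> m2
  m2 = a.(0\{a} | a.0) ⊢ -a-> m3
  m3 = 0\{a} | a.0 ⊢ -a-> m4
  m4 = 0\{a} | 0 ⊢ ∅
LTS(Q): 4 reachable states
  n0 = a.a.a.(0\{a} | 0) ⊢ -a-> n1
  n1 = a.a.(0\{a} | 0) ⊢ -a-> n2
  n2 = a.(0\{a} | 0) ⊢ -a-> n3
  n3 = 0\{a} | 0 ⊢ ∅
Executing aaaa from P (initial set {m0}):
  [1] a ⇒ {m1}
  [2] a ⇒ {m2}
  [3] a ⇒ {m3}
  [4] a ⇒ {m4}
  P completes σ.
Executing aaaa from Q (initial set {n0}):
  [1] a ⇒ {n1}
  [2] a ⇒ {n2}
  [3] a ⇒ {n3}
  [4] a ⇒ no successor for Q

aaaa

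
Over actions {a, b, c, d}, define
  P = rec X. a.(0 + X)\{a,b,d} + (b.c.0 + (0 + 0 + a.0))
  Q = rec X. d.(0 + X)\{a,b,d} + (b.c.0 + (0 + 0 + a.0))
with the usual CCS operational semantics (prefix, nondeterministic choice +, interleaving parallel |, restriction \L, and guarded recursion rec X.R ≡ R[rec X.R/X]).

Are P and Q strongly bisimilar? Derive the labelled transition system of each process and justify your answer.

P ≁ Q

P's transition system — 4 states:
  m0 = rec X. a.(0 + X)\{a,b,d} + (b.c.0 + (0 + 0 + a.0)) :: —a→ m1, —a→ m2, —b→ m3
  m1 = (0 + (rec X. a.(0 + X)\{a,b,d} + (b.c.0 + (0 + 0 + a.0))))\{a,b,d} :: (no moves)
  m2 = 0 :: (no moves)
  m3 = c.0 :: —c→ m2
Q's transition system — 4 states:
  n0 = rec X. d.(0 + X)\{a,b,d} + (b.c.0 + (0 + 0 + a.0)) :: —a→ n1, —b→ n2, —d→ n3
  n1 = 0 :: (no moves)
  n2 = c.0 :: —c→ n1
  n3 = (0 + (rec X. d.(0 + X)\{a,b,d} + (b.c.0 + (0 + 0 + a.0))))\{a,b,d} :: (no moves)
Coarsest stable partition (strong bisimilarity classes):
  B0 = {m0}
  B1 = {m1, m2, n1, n3}
  B2 = {m3, n2}
  B3 = {n0}
m0 ∈ B0, n0 ∈ B3 → different blocks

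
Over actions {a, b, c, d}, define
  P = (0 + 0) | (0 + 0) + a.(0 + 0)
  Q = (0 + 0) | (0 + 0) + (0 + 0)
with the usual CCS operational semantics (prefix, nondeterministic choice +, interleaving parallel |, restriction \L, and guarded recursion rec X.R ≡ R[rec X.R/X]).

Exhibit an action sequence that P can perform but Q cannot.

a

P's transition system — 2 states:
  u0 = (0 + 0) | (0 + 0) + a.(0 + 0) has moves --a--▸ u1
  u1 = 0 + 0 has moves ·
Q's transition system — 1 states:
  v0 = (0 + 0) | (0 + 0) + (0 + 0) has moves ·
Run σ = ⟨a⟩ on P: start {u0}
  [1] a ⇒ {u1}
  — P admits the full trace.
Run σ = ⟨a⟩ on Q: start {v0}
  [1] a ⇒ no successor for Q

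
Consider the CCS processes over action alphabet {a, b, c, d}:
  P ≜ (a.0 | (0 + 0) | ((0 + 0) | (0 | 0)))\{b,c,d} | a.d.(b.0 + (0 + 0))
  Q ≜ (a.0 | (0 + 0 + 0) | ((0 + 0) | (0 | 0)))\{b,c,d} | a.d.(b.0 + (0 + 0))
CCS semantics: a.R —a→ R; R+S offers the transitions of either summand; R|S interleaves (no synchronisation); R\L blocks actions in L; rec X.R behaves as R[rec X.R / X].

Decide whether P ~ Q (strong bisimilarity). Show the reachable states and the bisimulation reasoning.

P's transition system — 8 states:
  p0 = (a.0 | (0 + 0) | ((0 + 0) | (0 | 0)))\{b,c,d} | a.d.(b.0 + (0 + 0)) → -a-> p1, -a-> p2
  p1 = (0 | (0 + 0) | ((0 + 0) | (0 | 0)))\{b,c,d} | a.d.(b.0 + (0 + 0)) → -a-> p3
  p2 = (a.0 | (0 + 0) | ((0 + 0) | (0 | 0)))\{b,c,d} | d.(b.0 + (0 + 0)) → -a-> p3, -d-> p4
  p3 = (0 | (0 + 0) | ((0 + 0) | (0 | 0)))\{b,c,d} | d.(b.0 + (0 + 0)) → -d-> p5
  p4 = (a.0 | (0 + 0) | ((0 + 0) | (0 | 0)))\{b,c,d} | (b.0 + (0 + 0)) → -a-> p5, -b-> p6
  p5 = (0 | (0 + 0) | ((0 + 0) | (0 | 0)))\{b,c,d} | (b.0 + (0 + 0)) → -b-> p7
  p6 = (a.0 | (0 + 0) | ((0 + 0) | (0 | 0)))\{b,c,d} | 0 → -a-> p7
  p7 = (0 | (0 + 0) | ((0 + 0) | (0 | 0)))\{b,c,d} | 0 → deadlocked
Q's transition system — 8 states:
  q0 = (a.0 | (0 + 0 + 0) | ((0 + 0) | (0 | 0)))\{b,c,d} | a.d.(b.0 + (0 + 0)) → -a-> q1, -a-> q2
  q1 = (0 | (0 + 0 + 0) | ((0 + 0) | (0 | 0)))\{b,c,d} | a.d.(b.0 + (0 + 0)) → -a-> q3
  q2 = (a.0 | (0 + 0 + 0) | ((0 + 0) | (0 | 0)))\{b,c,d} | d.(b.0 + (0 + 0)) → -a-> q3, -d-> q4
  q3 = (0 | (0 + 0 + 0) | ((0 + 0) | (0 | 0)))\{b,c,d} | d.(b.0 + (0 + 0)) → -d-> q5
  q4 = (a.0 | (0 + 0 + 0) | ((0 + 0) | (0 | 0)))\{b,c,d} | (b.0 + (0 + 0)) → -a-> q5, -b-> q6
  q5 = (0 | (0 + 0 + 0) | ((0 + 0) | (0 | 0)))\{b,c,d} | (b.0 + (0 + 0)) → -b-> q7
  q6 = (a.0 | (0 + 0 + 0) | ((0 + 0) | (0 | 0)))\{b,c,d} | 0 → -a-> q7
  q7 = (0 | (0 + 0 + 0) | ((0 + 0) | (0 | 0)))\{b,c,d} | 0 → deadlocked
Partition-refinement fixed point:
  B0 = {p0, q0}
  B1 = {p2, q2}
  B2 = {p4, q4}
  B3 = {p5, q5}
  B4 = {p7, q7}
  B5 = {p6, q6}
  B6 = {p3, q3}
  B7 = {p1, q1}
p0 ∈ B0, q0 ∈ B0 → same block

YES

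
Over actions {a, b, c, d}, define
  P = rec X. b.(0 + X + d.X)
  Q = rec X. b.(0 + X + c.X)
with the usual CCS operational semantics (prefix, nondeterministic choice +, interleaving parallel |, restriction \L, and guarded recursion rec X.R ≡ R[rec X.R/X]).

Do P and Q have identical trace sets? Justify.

traces(P) ≠ traces(Q) — witness ⟨bd⟩

Reachable graph of P (2 states):
  p0 = rec X. b.(0 + X + d.X) | —b→ p1
  p1 = 0 + (rec X. b.(0 + X + d.X)) + d.(rec X. b.(0 + X + d.X)) | —b→ p1, —d→ p0
Reachable graph of Q (2 states):
  q0 = rec X. b.(0 + X + c.X) | —b→ q1
  q1 = 0 + (rec X. b.(0 + X + c.X)) + c.(rec X. b.(0 + X + c.X)) | —b→ q1, —c→ q0
Executing bd from P (initial set {p0}):
  step 1 (b): {p1}
  step 2 (d): {p0}
  ✓ P
Executing bd from Q (initial set {q0}):
  step 1 (b): {q1}
  step 2 (d): no successor for Q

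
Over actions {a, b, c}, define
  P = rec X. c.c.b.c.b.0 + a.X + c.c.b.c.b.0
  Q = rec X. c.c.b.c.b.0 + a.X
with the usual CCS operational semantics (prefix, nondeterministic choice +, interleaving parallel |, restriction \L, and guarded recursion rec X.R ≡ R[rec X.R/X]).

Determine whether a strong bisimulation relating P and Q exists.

P's transition system — 6 states:
  u0 = rec X. c.c.b.c.b.0 + a.X + c.c.b.c.b.0 | ··a··> u0, ··c··> u1
  u1 = c.b.c.b.0 | ··c··> u2
  u2 = b.c.b.0 | ··b··> u3
  u3 = c.b.0 | ··c··> u4
  u4 = b.0 | ··b··> u5
  u5 = 0 | ·
Q's transition system — 6 states:
  v0 = rec X. c.c.b.c.b.0 + a.X | ··a··> v0, ··c··> v1
  v1 = c.b.c.b.0 | ··c··> v2
  v2 = b.c.b.0 | ··b··> v3
  v3 = c.b.0 | ··c··> v4
  v4 = b.0 | ··b··> v5
  v5 = 0 | ·
Partition-refinement fixed point:
  B0 = {u0, v0}
  B1 = {u1, v1}
  B2 = {u2, v2}
  B3 = {u3, v3}
  B4 = {u4, v4}
  B5 = {u5, v5}
u0 ∈ B0, v0 ∈ B0 → same block

YES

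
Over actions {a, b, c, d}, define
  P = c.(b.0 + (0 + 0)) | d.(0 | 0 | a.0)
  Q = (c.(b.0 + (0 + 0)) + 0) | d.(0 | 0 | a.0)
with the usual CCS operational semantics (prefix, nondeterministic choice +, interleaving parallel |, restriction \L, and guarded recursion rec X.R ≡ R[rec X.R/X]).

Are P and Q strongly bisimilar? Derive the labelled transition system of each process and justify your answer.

P's transition system — 9 states:
  p0 = c.(b.0 + (0 + 0)) | d.(0 | 0 | a.0) ⊢ -c-> p1, -d-> p2
  p1 = (b.0 + (0 + 0)) | d.(0 | 0 | a.0) ⊢ -b-> p3, -d-> p4
  p2 = c.(b.0 + (0 + 0)) | (0 | 0 | a.0) ⊢ -a-> p5, -c-> p4
  p3 = 0 | d.(0 | 0 | a.0) ⊢ -d-> p6
  p4 = (b.0 + (0 + 0)) | (0 | 0 | a.0) ⊢ -a-> p7, -b-> p6
  p5 = c.(b.0 + (0 + 0)) | (0 | 0 | 0) ⊢ -c-> p7
  p6 = 0 | (0 | 0 | a.0) ⊢ -a-> p8
  p7 = (b.0 + (0 + 0)) | (0 | 0 | 0) ⊢ -b-> p8
  p8 = 0 | (0 | 0 | 0) ⊢ deadlocked
Q's transition system — 9 states:
  q0 = (c.(b.0 + (0 + 0)) + 0) | d.(0 | 0 | a.0) ⊢ -c-> q1, -d-> q2
  q1 = (b.0 + (0 + 0)) | d.(0 | 0 | a.0) ⊢ -b-> q3, -d-> q4
  q2 = (c.(b.0 + (0 + 0)) + 0) | (0 | 0 | a.0) ⊢ -a-> q5, -c-> q4
  q3 = 0 | d.(0 | 0 | a.0) ⊢ -d-> q6
  q4 = (b.0 + (0 + 0)) | (0 | 0 | a.0) ⊢ -a-> q7, -b-> q6
  q5 = (c.(b.0 + (0 + 0)) + 0) | (0 | 0 | 0) ⊢ -c-> q7
  q6 = 0 | (0 | 0 | a.0) ⊢ -a-> q8
  q7 = (b.0 + (0 + 0)) | (0 | 0 | 0) ⊢ -b-> q8
  q8 = 0 | (0 | 0 | 0) ⊢ deadlocked
Coarsest stable partition (strong bisimilarity classes):
  B0 = {p0, q0}
  B1 = {p1, q1}
  B2 = {p3, q3}
  B3 = {p6, q6}
  B4 = {p8, q8}
  B5 = {p4, q4}
  B6 = {p7, q7}
  B7 = {p2, q2}
  B8 = {p5, q5}
p0 ∈ B0, q0 ∈ B0 → same block

YES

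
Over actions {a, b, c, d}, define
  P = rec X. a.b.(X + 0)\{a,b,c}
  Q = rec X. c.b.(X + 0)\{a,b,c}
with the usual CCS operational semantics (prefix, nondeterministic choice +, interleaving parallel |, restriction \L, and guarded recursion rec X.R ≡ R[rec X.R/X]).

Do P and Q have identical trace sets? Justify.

LTS(P): 3 reachable states
  u0 = rec X. a.b.(X + 0)\{a,b,c} ⊢ —a→ u1
  u1 = b.((rec X. a.b.(X + 0)\{a,b,c}) + 0)\{a,b,c} ⊢ —b→ u2
  u2 = ((rec X. a.b.(X + 0)\{a,b,c}) + 0)\{a,b,c} ⊢ stopped
LTS(Q): 3 reachable states
  v0 = rec X. c.b.(X + 0)\{a,b,c} ⊢ —c→ v1
  v1 = b.((rec X. c.b.(X + 0)\{a,b,c}) + 0)\{a,b,c} ⊢ —b→ v2
  v2 = ((rec X. c.b.(X + 0)\{a,b,c}) + 0)\{a,b,c} ⊢ stopped
Run σ = ⟨a⟩ on P: start {u0}
  step 1 (a): {u1}
  — P admits the full trace.
Run σ = ⟨a⟩ on Q: start {v0}
  step 1 (a): ∅  — Q cannot continue

traces(P) ≠ traces(Q) — witness ⟨a⟩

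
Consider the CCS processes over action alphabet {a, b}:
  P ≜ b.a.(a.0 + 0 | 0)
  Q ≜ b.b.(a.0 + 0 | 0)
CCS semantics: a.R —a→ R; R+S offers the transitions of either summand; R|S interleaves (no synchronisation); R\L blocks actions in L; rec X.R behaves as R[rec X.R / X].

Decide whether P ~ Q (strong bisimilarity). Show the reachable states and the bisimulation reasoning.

NO

LTS(P): 4 reachable states
  m0 = b.a.(a.0 + 0 | 0) | --b--▸ m1
  m1 = a.(a.0 + 0 | 0) | --a--▸ m2
  m2 = a.0 + 0 | 0 | --a--▸ m3
  m3 = 0 | (no moves)
LTS(Q): 4 reachable states
  n0 = b.b.(a.0 + 0 | 0) | --b--▸ n1
  n1 = b.(a.0 + 0 | 0) | --b--▸ n2
  n2 = a.0 + 0 | 0 | --a--▸ n3
  n3 = 0 | (no moves)
Partition-refinement fixed point:
  B0 = {m0}
  B1 = {m1}
  B2 = {m2, n2}
  B3 = {m3, n3}
  B4 = {n0}
  B5 = {n1}
m0 ∈ B0, n0 ∈ B4 → different blocks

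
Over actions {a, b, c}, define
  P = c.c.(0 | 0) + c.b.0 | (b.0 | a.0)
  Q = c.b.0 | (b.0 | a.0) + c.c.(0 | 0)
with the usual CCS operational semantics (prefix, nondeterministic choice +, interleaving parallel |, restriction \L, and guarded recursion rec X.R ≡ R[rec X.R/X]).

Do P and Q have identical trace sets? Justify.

LTS(P): 14 reachable states
  p0 = c.c.(0 | 0) + c.b.0 | (b.0 | a.0) ⊢ =a=> p1, =b=> p2, =c=> p3, =c=> p4
  p1 = c.b.0 | (b.0 | 0) ⊢ =b=> p5, =c=> p6
  p2 = c.b.0 | (0 | a.0) ⊢ =a=> p5, =c=> p7
  p3 = b.0 | (b.0 | a.0) ⊢ =a=> p6, =b=> p7, =b=> p8
  p4 = c.(0 | 0) ⊢ =c=> p9
  p5 = c.b.0 | (0 | 0) ⊢ =c=> p10
  p6 = b.0 | (b.0 | 0) ⊢ =b=> p10, =b=> p11
  p7 = b.0 | (0 | a.0) ⊢ =a=> p10, =b=> p12
  p8 = 0 | (b.0 | a.0) ⊢ =a=> p11, =b=> p12
  p9 = 0 | 0 ⊢ stopped
  p10 = b.0 | (0 | 0) ⊢ =b=> p13
  p11 = 0 | (b.0 | 0) ⊢ =b=> p13
  p12 = 0 | (0 | a.0) ⊢ =a=> p13
  p13 = 0 | (0 | 0) ⊢ stopped
LTS(Q): 14 reachable states
  q0 = c.b.0 | (b.0 | a.0) + c.c.(0 | 0) ⊢ =a=> q1, =b=> q2, =c=> q3, =c=> q4
  q1 = c.b.0 | (b.0 | 0) ⊢ =b=> q5, =c=> q6
  q2 = c.b.0 | (0 | a.0) ⊢ =a=> q5, =c=> q7
  q3 = b.0 | (b.0 | a.0) ⊢ =a=> q6, =b=> q7, =b=> q8
  q4 = c.(0 | 0) ⊢ =c=> q9
  q5 = c.b.0 | (0 | 0) ⊢ =c=> q10
  q6 = b.0 | (b.0 | 0) ⊢ =b=> q10, =b=> q11
  q7 = b.0 | (0 | a.0) ⊢ =a=> q10, =b=> q12
  q8 = 0 | (b.0 | a.0) ⊢ =a=> q11, =b=> q12
  q9 = 0 | 0 ⊢ stopped
  q10 = b.0 | (0 | 0) ⊢ =b=> q13
  q11 = 0 | (b.0 | 0) ⊢ =b=> q13
  q12 = 0 | (0 | a.0) ⊢ =a=> q13
  q13 = 0 | (0 | 0) ⊢ stopped
Partition-refinement fixed point:
  B0 = {p0, q0}
  B1 = {p2, q2}
  B2 = {p7, p8, q7, q8}
  B3 = {p10, p11, q10, q11}
  B4 = {p13, p9, q13, q9}
  B5 = {p12, q12}
  B6 = {p5, q5}
  B7 = {p3, q3}
  B8 = {p6, q6}
  B9 = {p1, q1}
  B10 = {p4, q4}
p0 ∈ B0, q0 ∈ B0 → same block
Bisimilar ⇒ trace-equivalent.

traces(P) = traces(Q)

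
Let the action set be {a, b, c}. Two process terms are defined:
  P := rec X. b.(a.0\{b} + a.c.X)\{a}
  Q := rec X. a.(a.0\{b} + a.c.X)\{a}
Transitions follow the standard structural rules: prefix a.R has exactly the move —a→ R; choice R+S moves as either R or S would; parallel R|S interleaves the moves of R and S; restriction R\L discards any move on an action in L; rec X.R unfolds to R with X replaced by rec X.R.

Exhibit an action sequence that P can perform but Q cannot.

b

P's transition system — 2 states:
  p0 = rec X. b.(a.0\{b} + a.c.X)\{a} ⊢ —b→ p1
  p1 = (a.0\{b} + a.c.(rec X. b.(a.0\{b} + a.c.X)\{a}))\{a} ⊢ stopped
Q's transition system — 2 states:
  q0 = rec X. a.(a.0\{b} + a.c.X)\{a} ⊢ —a→ q1
  q1 = (a.0\{b} + a.c.(rec X. a.(a.0\{b} + a.c.X)\{a}))\{a} ⊢ stopped
Trace ⟨b⟩ through P, begin at {p0}:
  step 1 (b): {p1}
  P completes σ.
Trace ⟨b⟩ through Q, begin at {q0}:
  step 1 (b): ∅  — Q cannot continue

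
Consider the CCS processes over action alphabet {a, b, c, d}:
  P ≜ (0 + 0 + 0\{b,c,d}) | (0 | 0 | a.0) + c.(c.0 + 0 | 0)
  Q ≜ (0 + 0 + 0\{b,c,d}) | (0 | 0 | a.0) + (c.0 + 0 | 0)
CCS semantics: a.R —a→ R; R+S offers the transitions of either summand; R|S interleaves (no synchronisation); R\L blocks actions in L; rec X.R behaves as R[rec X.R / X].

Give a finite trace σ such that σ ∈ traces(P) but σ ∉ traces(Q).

cc

P's transition system — 4 states:
  s0 = (0 + 0 + 0\{b,c,d}) | (0 | 0 | a.0) + c.(c.0 + 0 | 0) → --a--▸ s1, --c--▸ s2
  s1 = (0 + 0 + 0\{b,c,d}) | (0 | 0 | 0) → (no moves)
  s2 = c.0 + 0 | 0 → --c--▸ s3
  s3 = 0 → (no moves)
Q's transition system — 3 states:
  t0 = (0 + 0 + 0\{b,c,d}) | (0 | 0 | a.0) + (c.0 + 0 | 0) → --a--▸ t1, --c--▸ t2
  t1 = (0 + 0 + 0\{b,c,d}) | (0 | 0 | 0) → (no moves)
  t2 = 0 → (no moves)
Trace ⟨cc⟩ through P, begin at {s0}:
  step 1 (c): {s2}
  step 2 (c): {s3}
  ✓ P
Trace ⟨cc⟩ through Q, begin at {t0}:
  step 1 (c): {t2}
  step 2 (c): ∅  — Q cannot continue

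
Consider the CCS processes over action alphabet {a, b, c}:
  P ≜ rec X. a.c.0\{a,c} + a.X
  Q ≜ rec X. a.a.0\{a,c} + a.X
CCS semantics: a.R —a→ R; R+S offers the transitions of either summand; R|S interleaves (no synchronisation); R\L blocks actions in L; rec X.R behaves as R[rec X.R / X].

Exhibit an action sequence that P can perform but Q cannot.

ac

P's transition system — 3 states:
  u0 = rec X. a.c.0\{a,c} + a.X | ··a··> u0, ··a··> u1
  u1 = c.0\{a,c} | ··c··> u2
  u2 = 0\{a,c} | stopped
Q's transition system — 3 states:
  v0 = rec X. a.a.0\{a,c} + a.X | ··a··> v0, ··a··> v1
  v1 = a.0\{a,c} | ··a··> v2
  v2 = 0\{a,c} | stopped
Executing ac from P (initial set {u0}):
  [1] a ⇒ {u0, u1}
  [2] c ⇒ {u2}
  P completes σ.
Executing ac from Q (initial set {v0}):
  [1] a ⇒ {v0, v1}
  [2] c ⇒ ∅ (Q stuck)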